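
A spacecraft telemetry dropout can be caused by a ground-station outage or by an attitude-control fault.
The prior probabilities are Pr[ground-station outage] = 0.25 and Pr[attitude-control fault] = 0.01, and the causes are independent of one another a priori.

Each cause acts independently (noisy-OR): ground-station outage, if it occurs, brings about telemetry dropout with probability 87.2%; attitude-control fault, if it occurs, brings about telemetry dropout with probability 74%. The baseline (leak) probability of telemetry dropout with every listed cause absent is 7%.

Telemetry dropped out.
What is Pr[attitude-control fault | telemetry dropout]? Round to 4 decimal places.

Under noisy-OR, P(telemetry dropout | causes) = 1 − (1−0.07)·∏(1−qᵢ) over the active causes.
P(telemetry dropout) = 0.07*0.75*0.99 + 0.7582*0.75*0.01 + 0.88096*0.25*0.99 + 0.96905*0.25*0.01 = 0.051975 + 0.005686 + 0.218038 + 0.002423 = 0.278122
Of this, 0.008109 comes from 0.005686 + 0.002423 (the attitude-control fault=true cases).
Hence the posterior is 0.008109/0.278122 ≈ 0.0292.

Pr[attitude-control fault | telemetry dropout] ≈ 0.0292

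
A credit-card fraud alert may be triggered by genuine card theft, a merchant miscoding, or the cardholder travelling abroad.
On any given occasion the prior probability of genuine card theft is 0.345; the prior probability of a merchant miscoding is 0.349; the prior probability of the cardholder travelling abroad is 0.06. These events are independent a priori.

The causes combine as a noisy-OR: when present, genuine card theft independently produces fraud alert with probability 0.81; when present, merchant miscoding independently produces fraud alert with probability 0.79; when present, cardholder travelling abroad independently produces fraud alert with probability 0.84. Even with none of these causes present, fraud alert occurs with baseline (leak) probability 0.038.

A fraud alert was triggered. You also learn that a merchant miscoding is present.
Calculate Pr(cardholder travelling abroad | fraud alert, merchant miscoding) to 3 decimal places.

Under noisy-OR, P(fraud alert | causes) = 1 − (1−0.038)·∏(1−qᵢ) over the active causes.
For the numerator, keep only cardholder travelling abroad=true terms: 0.038030 + 0.020573 = 0.058603
Normalizer over all consistent configurations: 0.79798*0.655*0.94 + 0.967677*0.655*0.06 + 0.961616*0.345*0.94 + 0.993859*0.345*0.06 = 0.861771
P(cardholder travelling abroad | fraud alert, merchant miscoding) = 0.058603/0.861771 ≈ 0.068

Pr(cardholder travelling abroad | fraud alert, merchant miscoding) ≈ 0.068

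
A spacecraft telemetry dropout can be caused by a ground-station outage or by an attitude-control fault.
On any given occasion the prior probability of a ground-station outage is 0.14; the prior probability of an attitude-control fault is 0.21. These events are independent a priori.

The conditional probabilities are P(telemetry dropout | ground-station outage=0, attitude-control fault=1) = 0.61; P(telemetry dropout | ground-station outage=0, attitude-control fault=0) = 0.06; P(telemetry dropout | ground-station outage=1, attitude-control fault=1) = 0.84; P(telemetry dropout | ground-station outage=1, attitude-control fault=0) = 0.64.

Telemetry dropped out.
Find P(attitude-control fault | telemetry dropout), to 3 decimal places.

Enumerate the 4 (ground-station outage, attitude-control fault) configurations and weight by the priors:
  P(telemetry dropout) = 0.06·0.86·0.79 + 0.61·0.86·0.21 + 0.64·0.14·0.79 + 0.84·0.14·0.21
        = 0.040764 + 0.110166 + 0.070784 + 0.024696 = 0.246410
Configurations with attitude-control fault contribute 0.134862, so
  P(attitude-control fault | telemetry dropout) = 0.134862 / 0.246410 ≈ 0.547

P(attitude-control fault | telemetry dropout) ≈ 0.547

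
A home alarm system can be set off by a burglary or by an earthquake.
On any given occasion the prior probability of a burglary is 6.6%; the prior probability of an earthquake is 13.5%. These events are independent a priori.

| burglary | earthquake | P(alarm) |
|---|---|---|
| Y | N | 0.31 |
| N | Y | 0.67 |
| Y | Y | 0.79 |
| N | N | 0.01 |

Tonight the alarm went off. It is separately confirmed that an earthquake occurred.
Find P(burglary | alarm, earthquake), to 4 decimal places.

P(burglary | alarm, earthquake) ≈ 0.0769

Sum P(alarm|·) weighted by the priors over both values of burglary:
  P(alarm | earthquake) = 0.67*0.934 + 0.79*0.066
        = 0.625780 + 0.052140 = 0.677920
The terms with burglary present sum to 0.052140, so
  P(burglary | alarm, earthquake) = 0.052140 / 0.677920 ≈ 0.0769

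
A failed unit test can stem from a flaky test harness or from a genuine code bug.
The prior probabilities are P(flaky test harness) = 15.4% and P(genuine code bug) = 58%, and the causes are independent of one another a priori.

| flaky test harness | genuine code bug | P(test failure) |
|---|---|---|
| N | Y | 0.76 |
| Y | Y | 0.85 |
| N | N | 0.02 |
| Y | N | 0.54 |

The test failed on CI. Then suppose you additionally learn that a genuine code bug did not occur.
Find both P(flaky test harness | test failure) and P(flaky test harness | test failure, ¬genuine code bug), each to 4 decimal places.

P(flaky test harness | test failure) ≈ 0.2258; P(flaky test harness | test failure, ¬genuine code bug) ≈ 0.8309

P(test failure) = 0.02×0.846×0.42 + 0.76×0.846×0.58 + 0.54×0.154×0.42 + 0.85×0.154×0.58 = 0.007106 + 0.372917 + 0.034927 + 0.075922 = 0.490872
The flaky test harness-present share is 0.034927 + 0.075922 = 0.110849.
Hence the posterior is 0.110849/0.490872 ≈ 0.2258.

Now also conditioning on genuine code bug≠true:
P(test failure | ¬genuine code bug) = 0.02×0.846 + 0.54×0.154 = 0.016920 + 0.083160 = 0.100080
Restricting to configurations with flaky test harness present: 0.54×0.154 = 0.083160.
So P(flaky test harness | test failure, ¬genuine code bug) = 0.083160/0.100080 ≈ 0.8309.
Ruling out genuine code bug raises the posterior on flaky test harness — the flip side of explaining away.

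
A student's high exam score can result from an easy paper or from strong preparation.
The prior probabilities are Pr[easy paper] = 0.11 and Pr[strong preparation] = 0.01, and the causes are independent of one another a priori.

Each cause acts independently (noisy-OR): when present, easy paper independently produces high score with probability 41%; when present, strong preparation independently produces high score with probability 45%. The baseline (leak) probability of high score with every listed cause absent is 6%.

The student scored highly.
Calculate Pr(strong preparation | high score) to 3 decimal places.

Pr(strong preparation | high score) ≈ 0.048

Under noisy-OR, P(high score | causes) = 1 − (1−0.06)·∏(1−qᵢ) over the active causes.
Enumerate the 4 (easy paper, strong preparation) configurations and weight by the priors:
  P(high score) = 0.06×0.89×0.99 + 0.483×0.89×0.01 + 0.4454×0.11×0.99 + 0.69497×0.11×0.01
        = 0.052866 + 0.004299 + 0.048504 + 0.000764 = 0.106433
The terms with strong preparation present sum to 0.005063, so
  P(strong preparation | high score) = 0.005063 / 0.106433 ≈ 0.048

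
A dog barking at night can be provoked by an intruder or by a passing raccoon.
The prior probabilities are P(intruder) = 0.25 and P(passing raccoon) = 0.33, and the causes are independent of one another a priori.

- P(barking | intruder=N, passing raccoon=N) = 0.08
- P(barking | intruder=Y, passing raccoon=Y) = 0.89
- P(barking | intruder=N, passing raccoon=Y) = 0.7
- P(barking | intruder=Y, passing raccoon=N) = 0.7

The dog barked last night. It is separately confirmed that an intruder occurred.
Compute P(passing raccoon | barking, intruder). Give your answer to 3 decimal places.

Weight on passing raccoon=true, given the evidence: 0.89×0.33 = 0.293700
Normalizer over all consistent configurations: 0.7×0.67 + 0.89×0.33 = 0.762700
P(passing raccoon | barking, intruder) = 0.293700/0.762700 ≈ 0.385

P(passing raccoon | barking, intruder) ≈ 0.385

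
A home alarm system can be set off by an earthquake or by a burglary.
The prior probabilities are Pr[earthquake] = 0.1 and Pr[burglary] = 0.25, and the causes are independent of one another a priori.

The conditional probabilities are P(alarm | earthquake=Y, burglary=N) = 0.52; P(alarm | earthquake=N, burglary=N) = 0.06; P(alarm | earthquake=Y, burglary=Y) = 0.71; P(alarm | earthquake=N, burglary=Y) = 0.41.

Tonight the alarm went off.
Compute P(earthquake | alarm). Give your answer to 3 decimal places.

P(earthquake | alarm) ≈ 0.299

Enumerate the 4 (earthquake, burglary) configurations and weight by the priors:
  P(alarm) = 0.06·0.9·0.75 + 0.41·0.9·0.25 + 0.52·0.1·0.75 + 0.71·0.1·0.25
        = 0.040500 + 0.092250 + 0.039000 + 0.017750 = 0.189500
Configurations with earthquake contribute 0.056750, so
  P(earthquake | alarm) = 0.056750 / 0.189500 ≈ 0.299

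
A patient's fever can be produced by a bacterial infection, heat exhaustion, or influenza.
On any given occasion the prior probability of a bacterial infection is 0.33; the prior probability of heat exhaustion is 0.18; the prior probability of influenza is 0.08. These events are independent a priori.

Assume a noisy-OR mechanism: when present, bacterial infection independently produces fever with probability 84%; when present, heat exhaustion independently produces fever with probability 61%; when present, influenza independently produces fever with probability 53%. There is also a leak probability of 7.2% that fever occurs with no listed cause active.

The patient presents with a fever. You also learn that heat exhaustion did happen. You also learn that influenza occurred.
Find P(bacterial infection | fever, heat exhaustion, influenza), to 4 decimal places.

Under noisy-OR, P(fever | causes) = 1 − (1−0.072)·∏(1−qᵢ) over the active causes.
P(fever | heat exhaustion, influenza) = 0.829898×0.67 + 0.972784×0.33 = 0.556032 + 0.321019 = 0.877051
Restricting to configurations with bacterial infection present: 0.972784×0.33 = 0.321019.
So P(bacterial infection | fever, heat exhaustion, influenza) = 0.321019/0.877051 ≈ 0.3660.

P(bacterial infection | fever, heat exhaustion, influenza) ≈ 0.3660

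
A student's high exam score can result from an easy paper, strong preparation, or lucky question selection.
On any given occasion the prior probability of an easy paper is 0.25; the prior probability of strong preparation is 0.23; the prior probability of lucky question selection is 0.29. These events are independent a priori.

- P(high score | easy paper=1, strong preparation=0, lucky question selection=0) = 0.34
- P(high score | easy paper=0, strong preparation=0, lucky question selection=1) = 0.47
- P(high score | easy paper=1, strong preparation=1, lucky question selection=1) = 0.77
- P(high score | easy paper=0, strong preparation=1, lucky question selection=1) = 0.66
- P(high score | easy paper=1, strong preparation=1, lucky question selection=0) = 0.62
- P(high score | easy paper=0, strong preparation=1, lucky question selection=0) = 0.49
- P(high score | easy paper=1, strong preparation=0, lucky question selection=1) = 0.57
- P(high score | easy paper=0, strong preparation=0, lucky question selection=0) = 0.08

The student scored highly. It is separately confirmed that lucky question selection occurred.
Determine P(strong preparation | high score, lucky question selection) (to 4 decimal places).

Enumerate the 4 (easy paper, strong preparation) configurations and weight by the priors:
  P(high score | lucky question selection) = 0.47·0.75·0.77 + 0.66·0.75·0.23 + 0.57·0.25·0.77 + 0.77·0.25·0.23
        = 0.271425 + 0.113850 + 0.109725 + 0.044275 = 0.539275
Keeping only the strong preparation-present terms gives 0.158125, so
  P(strong preparation | high score, lucky question selection) = 0.158125 / 0.539275 ≈ 0.2932

P(strong preparation | high score, lucky question selection) ≈ 0.2932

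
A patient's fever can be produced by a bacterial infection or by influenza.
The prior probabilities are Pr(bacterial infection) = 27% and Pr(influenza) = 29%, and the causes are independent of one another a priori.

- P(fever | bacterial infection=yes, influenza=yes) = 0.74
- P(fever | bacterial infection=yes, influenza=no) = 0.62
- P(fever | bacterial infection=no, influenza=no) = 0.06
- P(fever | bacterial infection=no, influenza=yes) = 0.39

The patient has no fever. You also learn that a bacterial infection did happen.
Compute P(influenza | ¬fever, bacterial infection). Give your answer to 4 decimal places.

P(influenza | ¬fever, bacterial infection) ≈ 0.2184

Weight on influenza=true, given the evidence: 0.26·0.29 = 0.075400
Denominator P(¬fever | bacterial infection): 0.38·0.71 + 0.26·0.29 = 0.345200
P(influenza | ¬fever, bacterial infection) = 0.075400/0.345200 ≈ 0.2184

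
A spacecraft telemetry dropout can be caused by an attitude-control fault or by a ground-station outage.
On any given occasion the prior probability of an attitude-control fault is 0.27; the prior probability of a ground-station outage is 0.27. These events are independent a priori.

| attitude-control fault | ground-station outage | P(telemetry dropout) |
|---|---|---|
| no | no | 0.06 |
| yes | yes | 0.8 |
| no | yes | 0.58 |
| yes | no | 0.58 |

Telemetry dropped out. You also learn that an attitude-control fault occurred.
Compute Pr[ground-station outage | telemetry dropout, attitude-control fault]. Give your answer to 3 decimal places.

Pr[ground-station outage | telemetry dropout, attitude-control fault] ≈ 0.338

By total probability over both values of ground-station outage:
  P(telemetry dropout | attitude-control fault) = 0.58*0.73 + 0.8*0.27
        = 0.423400 + 0.216000 = 0.639400
The terms with ground-station outage present sum to 0.216000, so
  P(ground-station outage | telemetry dropout, attitude-control fault) = 0.216000 / 0.639400 ≈ 0.338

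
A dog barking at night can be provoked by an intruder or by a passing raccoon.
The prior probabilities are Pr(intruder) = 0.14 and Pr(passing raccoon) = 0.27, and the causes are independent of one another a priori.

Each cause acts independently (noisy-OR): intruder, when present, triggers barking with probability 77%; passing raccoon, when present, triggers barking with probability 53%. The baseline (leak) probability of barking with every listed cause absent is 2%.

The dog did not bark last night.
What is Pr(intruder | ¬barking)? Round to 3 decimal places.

Under noisy-OR, P(barking | causes) = 1 − (1−0.02)·∏(1−qᵢ) over the active causes.
P(¬barking) = 0.98×0.86×0.73 + 0.4606×0.86×0.27 + 0.2254×0.14×0.73 + 0.105938×0.14×0.27 = 0.615244 + 0.106951 + 0.023036 + 0.004004 = 0.749235
Restricting to configurations with intruder present: 0.023036 + 0.004004 = 0.027040.
So P(intruder | ¬barking) = 0.027040/0.749235 ≈ 0.036.

Pr(intruder | ¬barking) ≈ 0.036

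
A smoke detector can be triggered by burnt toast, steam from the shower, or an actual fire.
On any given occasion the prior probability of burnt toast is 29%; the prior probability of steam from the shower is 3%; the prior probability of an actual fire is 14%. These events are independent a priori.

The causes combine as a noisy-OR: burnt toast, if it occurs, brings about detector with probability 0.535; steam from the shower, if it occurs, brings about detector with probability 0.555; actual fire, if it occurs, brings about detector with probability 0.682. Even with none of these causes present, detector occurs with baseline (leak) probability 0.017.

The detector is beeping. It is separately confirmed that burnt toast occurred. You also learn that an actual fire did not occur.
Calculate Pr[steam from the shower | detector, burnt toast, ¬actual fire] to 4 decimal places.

Pr[steam from the shower | detector, burnt toast, ¬actual fire] ≈ 0.0434

Under noisy-OR, P(detector | causes) = 1 − (1−0.017)·∏(1−qᵢ) over the active causes.
Sum P(detector|·) weighted by the priors over both values of steam from the shower:
  P(detector | burnt toast, ¬actual fire) = 0.542905×0.97 + 0.796593×0.03
        = 0.526618 + 0.023898 = 0.550516
Configurations with steam from the shower contribute 0.023898, so
  P(steam from the shower | detector, burnt toast, ¬actual fire) = 0.023898 / 0.550516 ≈ 0.0434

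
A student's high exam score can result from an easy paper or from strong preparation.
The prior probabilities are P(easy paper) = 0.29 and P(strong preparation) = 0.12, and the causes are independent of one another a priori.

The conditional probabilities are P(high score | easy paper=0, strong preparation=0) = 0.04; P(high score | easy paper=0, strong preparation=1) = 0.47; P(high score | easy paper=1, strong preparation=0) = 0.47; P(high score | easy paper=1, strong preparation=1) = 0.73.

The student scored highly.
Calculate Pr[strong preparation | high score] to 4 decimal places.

Pr[strong preparation | high score] ≈ 0.3111

P(high score) = 0.04×0.71×0.88 + 0.47×0.71×0.12 + 0.47×0.29×0.88 + 0.73×0.29×0.12 = 0.024992 + 0.040044 + 0.119944 + 0.025404 = 0.210384
Restricting to configurations with strong preparation present: 0.040044 + 0.025404 = 0.065448.
So P(strong preparation | high score) = 0.065448/0.210384 ≈ 0.3111.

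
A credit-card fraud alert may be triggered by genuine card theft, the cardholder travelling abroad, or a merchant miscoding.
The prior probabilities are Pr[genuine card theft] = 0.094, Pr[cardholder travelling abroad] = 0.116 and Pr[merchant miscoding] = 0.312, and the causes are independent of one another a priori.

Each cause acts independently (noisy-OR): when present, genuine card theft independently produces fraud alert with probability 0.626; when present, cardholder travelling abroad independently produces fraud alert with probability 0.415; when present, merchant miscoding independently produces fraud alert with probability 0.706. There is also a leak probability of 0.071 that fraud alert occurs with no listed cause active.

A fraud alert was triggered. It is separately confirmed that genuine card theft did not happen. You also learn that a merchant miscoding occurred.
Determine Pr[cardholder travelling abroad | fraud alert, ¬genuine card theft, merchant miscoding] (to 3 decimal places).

Pr[cardholder travelling abroad | fraud alert, ¬genuine card theft, merchant miscoding] ≈ 0.132

Under noisy-OR, P(fraud alert | causes) = 1 − (1−0.071)·∏(1−qᵢ) over the active causes.
Sum P(fraud alert|·) weighted by the priors over both values of cardholder travelling abroad:
  P(fraud alert | ¬genuine card theft, merchant miscoding) = 0.726874·0.884 + 0.840221·0.116
        = 0.642557 + 0.097466 = 0.740023
Configurations with cardholder travelling abroad contribute 0.097466, so
  P(cardholder travelling abroad | fraud alert, ¬genuine card theft, merchant miscoding) = 0.097466 / 0.740023 ≈ 0.132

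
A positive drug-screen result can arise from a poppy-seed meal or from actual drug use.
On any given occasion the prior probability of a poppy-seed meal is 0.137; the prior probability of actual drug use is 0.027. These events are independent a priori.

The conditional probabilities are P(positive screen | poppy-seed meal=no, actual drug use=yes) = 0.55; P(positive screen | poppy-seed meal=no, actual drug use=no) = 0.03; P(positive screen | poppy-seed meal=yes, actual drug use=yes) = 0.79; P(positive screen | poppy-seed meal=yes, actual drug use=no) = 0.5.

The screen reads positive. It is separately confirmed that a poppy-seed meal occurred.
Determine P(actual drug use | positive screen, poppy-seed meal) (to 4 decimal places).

P(actual drug use | positive screen, poppy-seed meal) ≈ 0.0420

P(positive screen | poppy-seed meal) = 0.5*0.973 + 0.79*0.027 = 0.486500 + 0.021330 = 0.507830
Of this, 0.021330 comes from 0.79*0.027 (the actual drug use=true cases).
So P(actual drug use | positive screen, poppy-seed meal) = 0.021330/0.507830 ≈ 0.0420.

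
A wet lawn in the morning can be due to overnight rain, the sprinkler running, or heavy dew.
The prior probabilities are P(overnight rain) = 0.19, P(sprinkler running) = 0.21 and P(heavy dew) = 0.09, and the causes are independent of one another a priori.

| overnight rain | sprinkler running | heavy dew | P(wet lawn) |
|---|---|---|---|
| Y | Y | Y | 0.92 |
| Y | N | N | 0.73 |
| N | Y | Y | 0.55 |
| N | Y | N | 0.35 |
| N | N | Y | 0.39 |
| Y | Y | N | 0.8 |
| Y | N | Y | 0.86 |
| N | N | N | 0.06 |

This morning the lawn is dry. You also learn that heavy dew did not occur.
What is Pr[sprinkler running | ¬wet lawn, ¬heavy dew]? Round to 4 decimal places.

By total probability over the 4 (overnight rain, sprinkler running) configurations:
  P(¬wet lawn | ¬heavy dew) = 0.94*0.81*0.79 + 0.65*0.81*0.21 + 0.27*0.19*0.79 + 0.2*0.19*0.21
        = 0.601506 + 0.110565 + 0.040527 + 0.007980 = 0.760578
Keeping only the sprinkler running-present terms gives 0.118545, so
  P(sprinkler running | ¬wet lawn, ¬heavy dew) = 0.118545 / 0.760578 ≈ 0.1559

Pr[sprinkler running | ¬wet lawn, ¬heavy dew] ≈ 0.1559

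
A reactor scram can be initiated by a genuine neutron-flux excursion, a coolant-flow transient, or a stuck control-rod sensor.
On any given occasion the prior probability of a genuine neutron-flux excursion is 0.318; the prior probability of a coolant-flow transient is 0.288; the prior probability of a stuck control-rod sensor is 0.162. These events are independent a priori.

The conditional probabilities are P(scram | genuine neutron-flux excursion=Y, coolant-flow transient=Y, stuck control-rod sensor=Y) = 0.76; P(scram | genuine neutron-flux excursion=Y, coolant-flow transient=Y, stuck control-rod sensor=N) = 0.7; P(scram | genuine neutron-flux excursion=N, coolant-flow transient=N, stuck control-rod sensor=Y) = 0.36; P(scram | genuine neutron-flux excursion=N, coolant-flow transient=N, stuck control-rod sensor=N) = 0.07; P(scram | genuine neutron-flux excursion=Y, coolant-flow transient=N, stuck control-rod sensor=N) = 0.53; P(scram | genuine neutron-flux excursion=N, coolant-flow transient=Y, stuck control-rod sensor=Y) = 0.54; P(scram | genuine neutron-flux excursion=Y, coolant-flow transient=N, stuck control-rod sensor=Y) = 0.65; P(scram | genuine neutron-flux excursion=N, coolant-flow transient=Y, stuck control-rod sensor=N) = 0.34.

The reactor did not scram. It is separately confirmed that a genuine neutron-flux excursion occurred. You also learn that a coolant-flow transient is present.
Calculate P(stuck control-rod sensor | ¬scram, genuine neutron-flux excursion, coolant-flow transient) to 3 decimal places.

P(¬scram | genuine neutron-flux excursion, coolant-flow transient) = 0.3*0.838 + 0.24*0.162 = 0.251400 + 0.038880 = 0.290280
The stuck control-rod sensor-present share is 0.24*0.162 = 0.038880.
P(stuck control-rod sensor | ¬scram, genuine neutron-flux excursion, coolant-flow transient) = 0.038880 / 0.290280 ≈ 0.134

P(stuck control-rod sensor | ¬scram, genuine neutron-flux excursion, coolant-flow transient) ≈ 0.134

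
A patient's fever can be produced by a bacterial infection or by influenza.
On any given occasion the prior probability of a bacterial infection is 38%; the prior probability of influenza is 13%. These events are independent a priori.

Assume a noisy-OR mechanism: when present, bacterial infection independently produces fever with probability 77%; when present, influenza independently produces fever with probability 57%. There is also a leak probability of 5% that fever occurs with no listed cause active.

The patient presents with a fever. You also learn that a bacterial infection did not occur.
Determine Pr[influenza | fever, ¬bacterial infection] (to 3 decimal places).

Pr[influenza | fever, ¬bacterial infection] ≈ 0.639

Under noisy-OR, P(fever | causes) = 1 − (1−0.05)·∏(1−qᵢ) over the active causes.
Weight on influenza=true, given the evidence: 0.5915·0.13 = 0.076895
The normalizing constant is 0.05·0.87 + 0.5915·0.13 = 0.120395
P(influenza | fever, ¬bacterial infection) = 0.076895/0.120395 ≈ 0.639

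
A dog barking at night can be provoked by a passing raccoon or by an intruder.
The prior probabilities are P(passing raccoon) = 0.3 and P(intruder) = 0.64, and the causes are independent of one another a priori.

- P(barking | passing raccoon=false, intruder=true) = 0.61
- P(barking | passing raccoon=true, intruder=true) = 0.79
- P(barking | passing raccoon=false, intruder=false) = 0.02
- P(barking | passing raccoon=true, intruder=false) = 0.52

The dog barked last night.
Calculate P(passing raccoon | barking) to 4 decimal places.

P(passing raccoon | barking) ≈ 0.4275

Numerator (weight on configurations with passing raccoon): 0.056160 + 0.151680 = 0.207840
Denominator P(barking): 0.02·0.7·0.36 + 0.61·0.7·0.64 + 0.52·0.3·0.36 + 0.79·0.3·0.64 = 0.486160
Posterior = 0.207840 / 0.486160 ≈ 0.4275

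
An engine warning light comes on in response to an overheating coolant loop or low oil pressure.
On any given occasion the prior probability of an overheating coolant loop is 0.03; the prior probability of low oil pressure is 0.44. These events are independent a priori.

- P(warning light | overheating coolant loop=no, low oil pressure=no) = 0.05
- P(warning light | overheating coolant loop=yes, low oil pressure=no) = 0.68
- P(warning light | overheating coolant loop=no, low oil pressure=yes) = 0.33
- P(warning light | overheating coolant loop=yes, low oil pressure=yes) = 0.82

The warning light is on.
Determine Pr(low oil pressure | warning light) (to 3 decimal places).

For the numerator, keep only low oil pressure=true terms: 0.140844 + 0.010824 = 0.151668
Denominator P(warning light): 0.05*0.97*0.56 + 0.33*0.97*0.44 + 0.68*0.03*0.56 + 0.82*0.03*0.44 = 0.190252
P(low oil pressure | warning light) = 0.151668/0.190252 ≈ 0.797

Pr(low oil pressure | warning light) ≈ 0.797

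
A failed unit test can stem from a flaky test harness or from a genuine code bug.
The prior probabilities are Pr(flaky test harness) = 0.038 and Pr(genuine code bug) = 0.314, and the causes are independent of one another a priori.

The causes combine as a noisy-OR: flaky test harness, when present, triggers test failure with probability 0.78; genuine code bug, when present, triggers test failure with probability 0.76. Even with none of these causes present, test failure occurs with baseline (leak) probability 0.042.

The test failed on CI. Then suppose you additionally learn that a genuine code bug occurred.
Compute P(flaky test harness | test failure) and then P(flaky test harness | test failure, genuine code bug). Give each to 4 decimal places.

P(flaky test harness | test failure) ≈ 0.1092; P(flaky test harness | test failure, genuine code bug) ≈ 0.0464

Under noisy-OR, P(test failure | causes) = 1 − (1−0.042)·∏(1−qᵢ) over the active causes.
By total probability over the 4 (flaky test harness, genuine code bug) configurations:
  P(test failure) = 0.042·0.962·0.686 + 0.77008·0.962·0.314 + 0.78924·0.038·0.686 + 0.949418·0.038·0.314
        = 0.027717 + 0.232617 + 0.020574 + 0.011328 = 0.292236
Configurations with flaky test harness contribute 0.031902, so
  P(flaky test harness | test failure) = 0.031902 / 0.292236 ≈ 0.1092

With the extra evidence:
P(test failure | genuine code bug) = 0.77008·0.962 + 0.949418·0.038 = 0.740817 + 0.036078 = 0.776895
The flaky test harness-present share is 0.949418·0.038 = 0.036078.
P(flaky test harness | test failure, genuine code bug) = 0.036078 / 0.776895 ≈ 0.0464
The drop from 0.1092 to 0.0464 is the explaining-away (discounting) effect.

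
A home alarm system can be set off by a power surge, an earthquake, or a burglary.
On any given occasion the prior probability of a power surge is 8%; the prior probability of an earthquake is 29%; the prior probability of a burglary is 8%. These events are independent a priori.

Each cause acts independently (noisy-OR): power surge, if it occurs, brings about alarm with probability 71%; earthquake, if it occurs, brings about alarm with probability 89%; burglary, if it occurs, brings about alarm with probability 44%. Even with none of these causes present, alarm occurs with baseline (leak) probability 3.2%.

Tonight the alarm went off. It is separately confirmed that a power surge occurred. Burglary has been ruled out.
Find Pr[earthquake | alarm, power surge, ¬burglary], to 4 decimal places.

Pr[earthquake | alarm, power surge, ¬burglary] ≈ 0.3550

Under noisy-OR, P(alarm | causes) = 1 − (1−0.032)·∏(1−qᵢ) over the active causes.
Enumerate both values of earthquake and weight by the priors:
  P(alarm | power surge, ¬burglary) = 0.71928*0.71 + 0.969121*0.29
        = 0.510689 + 0.281045 = 0.791734
The terms with earthquake present sum to 0.281045, so
  P(earthquake | alarm, power surge, ¬burglary) = 0.281045 / 0.791734 ≈ 0.3550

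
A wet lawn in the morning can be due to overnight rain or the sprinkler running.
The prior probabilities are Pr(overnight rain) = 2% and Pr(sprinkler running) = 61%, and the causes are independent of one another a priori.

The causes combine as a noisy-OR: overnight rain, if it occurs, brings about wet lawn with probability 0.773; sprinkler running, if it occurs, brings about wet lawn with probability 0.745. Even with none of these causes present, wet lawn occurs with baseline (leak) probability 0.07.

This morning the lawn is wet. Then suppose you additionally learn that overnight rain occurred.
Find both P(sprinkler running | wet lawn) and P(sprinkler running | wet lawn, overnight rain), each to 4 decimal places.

Under noisy-OR, P(wet lawn | causes) = 1 − (1−0.07)·∏(1−qᵢ) over the active causes.
P(wet lawn) = 0.07*0.98*0.39 + 0.76285*0.98*0.61 + 0.78889*0.02*0.39 + 0.946167*0.02*0.61 = 0.026754 + 0.456032 + 0.006153 + 0.011543 = 0.500482
The sprinkler running-present share is 0.456032 + 0.011543 = 0.467575.
P(sprinkler running | wet lawn) = 0.467575 / 0.500482 ≈ 0.9342

With the extra evidence:
P(wet lawn | overnight rain) = 0.78889·0.39 + 0.946167·0.61 = 0.307667 + 0.577162 = 0.884829
Restricting to configurations with sprinkler running present: 0.946167·0.61 = 0.577162.
So P(sprinkler running | wet lawn, overnight rain) = 0.577162/0.884829 ≈ 0.6523.

P(sprinkler running | wet lawn) ≈ 0.9342; P(sprinkler running | wet lawn, overnight rain) ≈ 0.6523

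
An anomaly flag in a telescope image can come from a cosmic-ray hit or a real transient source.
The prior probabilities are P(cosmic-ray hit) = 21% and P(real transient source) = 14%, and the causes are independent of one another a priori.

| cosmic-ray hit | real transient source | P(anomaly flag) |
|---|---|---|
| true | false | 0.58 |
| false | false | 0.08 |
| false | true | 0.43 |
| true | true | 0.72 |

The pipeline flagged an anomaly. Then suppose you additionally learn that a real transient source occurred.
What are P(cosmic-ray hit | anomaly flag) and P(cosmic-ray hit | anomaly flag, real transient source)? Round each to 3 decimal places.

Weight on cosmic-ray hit=true, given the evidence: 0.104748 + 0.021168 = 0.125916
The normalizing constant is 0.08×0.79×0.86 + 0.43×0.79×0.14 + 0.58×0.21×0.86 + 0.72×0.21×0.14 = 0.227826
P(cosmic-ray hit | anomaly flag) = 0.125916/0.227826 ≈ 0.553

Now also conditioning on real transient source=true:
Numerator (weight on configurations with cosmic-ray hit): 0.72*0.21 = 0.151200
Normalizer over all consistent configurations: 0.43*0.79 + 0.72*0.21 = 0.490900
Posterior = 0.151200 / 0.490900 ≈ 0.308

P(cosmic-ray hit | anomaly flag) ≈ 0.553; P(cosmic-ray hit | anomaly flag, real transient source) ≈ 0.308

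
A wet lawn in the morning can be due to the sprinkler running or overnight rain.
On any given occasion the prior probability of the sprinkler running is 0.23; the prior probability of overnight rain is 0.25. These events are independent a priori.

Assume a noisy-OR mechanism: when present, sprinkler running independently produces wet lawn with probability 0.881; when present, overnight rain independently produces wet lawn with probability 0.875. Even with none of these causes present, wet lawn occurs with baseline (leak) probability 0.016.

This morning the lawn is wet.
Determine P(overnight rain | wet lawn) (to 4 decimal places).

Under noisy-OR, P(wet lawn | causes) = 1 − (1−0.016)·∏(1−qᵢ) over the active causes.
Weight on overnight rain=true, given the evidence: 0.168823 + 0.056658 = 0.225481
Normalizer over all consistent configurations: 0.016×0.77×0.75 + 0.877×0.77×0.25 + 0.882904×0.23×0.75 + 0.985363×0.23×0.25 = 0.387022
P(overnight rain | wet lawn) = 0.225481/0.387022 ≈ 0.5826

P(overnight rain | wet lawn) ≈ 0.5826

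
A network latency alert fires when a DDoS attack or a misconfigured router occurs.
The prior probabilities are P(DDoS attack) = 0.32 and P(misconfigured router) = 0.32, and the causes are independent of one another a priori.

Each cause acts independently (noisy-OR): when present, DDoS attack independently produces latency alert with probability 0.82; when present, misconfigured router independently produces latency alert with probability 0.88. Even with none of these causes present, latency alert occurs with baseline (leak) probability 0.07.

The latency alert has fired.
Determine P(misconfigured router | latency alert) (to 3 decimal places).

Under noisy-OR, P(latency alert | causes) = 1 − (1−0.07)·∏(1−qᵢ) over the active causes.
P(latency alert) = 0.07*0.68*0.68 + 0.8884*0.68*0.32 + 0.8326*0.32*0.68 + 0.979912*0.32*0.32 = 0.032368 + 0.193316 + 0.181174 + 0.100343 = 0.507201
The misconfigured router-present share is 0.193316 + 0.100343 = 0.293659.
Hence the posterior is 0.293659/0.507201 ≈ 0.579.

P(misconfigured router | latency alert) ≈ 0.579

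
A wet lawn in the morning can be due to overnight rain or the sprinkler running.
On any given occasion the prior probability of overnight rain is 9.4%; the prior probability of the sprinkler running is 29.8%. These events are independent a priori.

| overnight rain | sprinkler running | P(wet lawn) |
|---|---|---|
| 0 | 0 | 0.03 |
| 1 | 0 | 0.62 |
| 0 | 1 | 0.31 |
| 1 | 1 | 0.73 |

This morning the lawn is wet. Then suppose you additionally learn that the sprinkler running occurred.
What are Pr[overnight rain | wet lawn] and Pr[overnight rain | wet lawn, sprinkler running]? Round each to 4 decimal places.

By total probability over the 4 (overnight rain, sprinkler running) configurations:
  P(wet lawn) = 0.03·0.906·0.702 + 0.31·0.906·0.298 + 0.62·0.094·0.702 + 0.73·0.094·0.298
        = 0.019080 + 0.083696 + 0.040913 + 0.020449 = 0.164138
Keeping only the overnight rain-present terms gives 0.061362, so
  P(overnight rain | wet lawn) = 0.061362 / 0.164138 ≈ 0.3738

With the extra evidence:
P(wet lawn | sprinkler running) = 0.31*0.906 + 0.73*0.094 = 0.280860 + 0.068620 = 0.349480
Of this, 0.068620 comes from 0.73*0.094 (the overnight rain=true cases).
P(overnight rain | wet lawn, sprinkler running) = 0.068620 / 0.349480 ≈ 0.1963
The drop from 0.3738 to 0.1963 is the explaining-away (discounting) effect.

Pr[overnight rain | wet lawn] ≈ 0.3738; Pr[overnight rain | wet lawn, sprinkler running] ≈ 0.1963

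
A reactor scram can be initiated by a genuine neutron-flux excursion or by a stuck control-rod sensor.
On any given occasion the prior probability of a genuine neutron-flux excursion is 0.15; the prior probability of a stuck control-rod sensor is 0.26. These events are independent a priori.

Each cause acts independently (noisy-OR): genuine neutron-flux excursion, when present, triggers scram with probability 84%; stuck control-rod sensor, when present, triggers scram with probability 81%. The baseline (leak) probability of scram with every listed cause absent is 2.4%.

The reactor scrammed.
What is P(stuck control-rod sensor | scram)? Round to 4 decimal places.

Under noisy-OR, P(scram | causes) = 1 − (1−0.024)·∏(1−qᵢ) over the active causes.
Numerator (weight on configurations with stuck control-rod sensor): 0.180018 + 0.037843 = 0.217861
The normalizing constant is 0.024*0.85*0.74 + 0.81456*0.85*0.26 + 0.84384*0.15*0.74 + 0.97033*0.15*0.26 = 0.326623
Posterior = 0.217861 / 0.326623 ≈ 0.6670

P(stuck control-rod sensor | scram) ≈ 0.6670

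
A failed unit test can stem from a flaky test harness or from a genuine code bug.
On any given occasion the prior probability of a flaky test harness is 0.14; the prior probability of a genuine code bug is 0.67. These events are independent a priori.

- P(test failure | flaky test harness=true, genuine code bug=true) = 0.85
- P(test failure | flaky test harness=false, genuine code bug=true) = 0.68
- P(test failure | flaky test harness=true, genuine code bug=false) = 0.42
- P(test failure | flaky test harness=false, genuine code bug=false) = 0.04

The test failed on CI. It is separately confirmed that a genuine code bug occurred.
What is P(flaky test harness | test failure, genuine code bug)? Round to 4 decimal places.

P(flaky test harness | test failure, genuine code bug) ≈ 0.1691

Enumerate both values of flaky test harness and weight by the priors:
  P(test failure | genuine code bug) = 0.68×0.86 + 0.85×0.14
        = 0.584800 + 0.119000 = 0.703800
Configurations with flaky test harness contribute 0.119000, so
  P(flaky test harness | test failure, genuine code bug) = 0.119000 / 0.703800 ≈ 0.1691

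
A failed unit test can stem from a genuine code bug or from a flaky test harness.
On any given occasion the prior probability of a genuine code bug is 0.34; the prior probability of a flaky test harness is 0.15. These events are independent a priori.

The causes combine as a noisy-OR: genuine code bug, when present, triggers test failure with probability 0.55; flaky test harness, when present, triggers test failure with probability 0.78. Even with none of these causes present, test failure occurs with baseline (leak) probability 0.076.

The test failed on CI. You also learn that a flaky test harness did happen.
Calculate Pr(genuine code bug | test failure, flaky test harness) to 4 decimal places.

Under noisy-OR, P(test failure | causes) = 1 − (1−0.076)·∏(1−qᵢ) over the active causes.
Weight on genuine code bug=true, given the evidence: 0.908524*0.34 = 0.308898
Denominator P(test failure | flaky test harness): 0.79672*0.66 + 0.908524*0.34 = 0.834733
P(genuine code bug | test failure, flaky test harness) = 0.308898/0.834733 ≈ 0.3701

Pr(genuine code bug | test failure, flaky test harness) ≈ 0.3701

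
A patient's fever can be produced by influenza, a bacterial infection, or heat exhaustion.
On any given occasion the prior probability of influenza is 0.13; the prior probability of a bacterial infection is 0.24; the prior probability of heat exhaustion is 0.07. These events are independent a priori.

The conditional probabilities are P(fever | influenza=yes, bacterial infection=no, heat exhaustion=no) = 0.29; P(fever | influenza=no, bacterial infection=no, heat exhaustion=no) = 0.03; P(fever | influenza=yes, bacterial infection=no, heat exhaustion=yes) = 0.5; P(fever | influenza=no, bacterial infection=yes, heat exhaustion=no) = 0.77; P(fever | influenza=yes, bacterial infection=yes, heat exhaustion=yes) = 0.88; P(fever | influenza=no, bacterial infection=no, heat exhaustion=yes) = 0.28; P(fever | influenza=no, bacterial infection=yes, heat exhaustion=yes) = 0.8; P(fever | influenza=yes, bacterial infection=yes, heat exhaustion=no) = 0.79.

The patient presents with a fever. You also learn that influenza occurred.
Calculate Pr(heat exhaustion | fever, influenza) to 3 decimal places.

Pr(heat exhaustion | fever, influenza) ≈ 0.098

Sum P(fever|·) weighted by the priors over the 4 (bacterial infection, heat exhaustion) configurations:
  P(fever | influenza) = 0.29*0.76*0.93 + 0.5*0.76*0.07 + 0.79*0.24*0.93 + 0.88*0.24*0.07
        = 0.204972 + 0.026600 + 0.176328 + 0.014784 = 0.422684
Keeping only the heat exhaustion-present terms gives 0.041384, so
  P(heat exhaustion | fever, influenza) = 0.041384 / 0.422684 ≈ 0.098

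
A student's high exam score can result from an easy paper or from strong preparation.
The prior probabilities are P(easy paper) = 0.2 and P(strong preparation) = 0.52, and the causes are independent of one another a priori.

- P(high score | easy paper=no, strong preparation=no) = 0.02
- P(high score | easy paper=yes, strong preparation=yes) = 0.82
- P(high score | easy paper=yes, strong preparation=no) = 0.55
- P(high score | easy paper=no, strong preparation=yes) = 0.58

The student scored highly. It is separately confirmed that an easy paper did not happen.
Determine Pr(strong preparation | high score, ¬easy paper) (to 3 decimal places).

Sum P(high score|·) weighted by the priors over both values of strong preparation:
  P(high score | ¬easy paper) = 0.02·0.48 + 0.58·0.52
        = 0.009600 + 0.301600 = 0.311200
The terms with strong preparation present sum to 0.301600, so
  P(strong preparation | high score, ¬easy paper) = 0.301600 / 0.311200 ≈ 0.969

Pr(strong preparation | high score, ¬easy paper) ≈ 0.969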